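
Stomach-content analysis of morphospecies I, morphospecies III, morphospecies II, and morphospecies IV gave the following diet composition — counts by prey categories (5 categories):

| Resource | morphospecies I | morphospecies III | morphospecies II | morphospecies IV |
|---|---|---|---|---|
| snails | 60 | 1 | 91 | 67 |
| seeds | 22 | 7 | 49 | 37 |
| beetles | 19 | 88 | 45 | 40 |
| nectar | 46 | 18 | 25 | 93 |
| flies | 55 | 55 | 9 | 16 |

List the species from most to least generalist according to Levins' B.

morphospecies I > morphospecies IV > morphospecies II > morphospecies III

Proportions for morphospecies I (n=202): 60/202=0.2970, 22/202=0.1089, 19/202=0.0941, 46/202=0.2277, 55/202=0.2723
Proportions for morphospecies III (n=169): 1/169=0.0059, 7/169=0.0414, 88/169=0.5207, 18/169=0.1065, 55/169=0.3254
Proportions for morphospecies II (n=219): 91/219=0.4155, 49/219=0.2237, 45/219=0.2055, 25/219=0.1142, 9/219=0.0411
Proportions for morphospecies IV (n=253): 67/253=0.2648, 37/253=0.1462, 40/253=0.1581, 93/253=0.3676, 16/253=0.0632
Σp_Iᵢ² = 0.2970² + 0.1089² + 0.0941² + 0.2277² + 0.2723² = 0.088209 + 0.011859 + 0.008855 + 0.051847 + 0.074147 = 0.234917
B_I = 1 / 0.234917 = 4.2568
Σp_IIIᵢ² = 0.0059² + 0.0414² + 0.5207² + 0.1065² + 0.3254² = 0.000035 + 0.001714 + 0.271128 + 0.011342 + 0.105885 = 0.390104
B_III = 1 / 0.390104 = 2.5634
Σp_IIᵢ² = 0.4155² + 0.2237² + 0.2055² + 0.1142² + 0.0411² = 0.172640 + 0.050042 + 0.042230 + 0.013042 + 0.001689 = 0.279643
B_II = 1 / 0.279643 = 3.5760
Σp_IVᵢ² = 0.2648² + 0.1462² + 0.1581² + 0.3676² + 0.0632² = 0.070119 + 0.021374 + 0.024996 + 0.135130 + 0.003994 = 0.255613
B_IV = 1 / 0.255613 = 3.9122
Ranking by B (broadest → narrowest): morphospecies I (4.26) > morphospecies IV (3.91) > morphospecies II (3.58) > morphospecies III (2.56)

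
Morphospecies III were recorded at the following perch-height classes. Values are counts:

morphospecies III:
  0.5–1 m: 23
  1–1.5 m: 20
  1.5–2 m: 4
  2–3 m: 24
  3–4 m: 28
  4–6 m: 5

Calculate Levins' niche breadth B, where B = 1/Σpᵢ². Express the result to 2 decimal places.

Proportions for morphospecies III (n=104): 23/104=0.2212, 20/104=0.1923, 4/104=0.0385, 24/104=0.2308, 28/104=0.2692, 5/104=0.0481
Σpᵢ² = 0.2212² + 0.1923² + 0.0385² + 0.2308² + 0.2692² + 0.0481² = 0.048929 + 0.036979 + 0.001482 + 0.053269 + 0.072469 + 0.002314 = 0.215442
B = 1 / 0.215442 = 4.6416

4.64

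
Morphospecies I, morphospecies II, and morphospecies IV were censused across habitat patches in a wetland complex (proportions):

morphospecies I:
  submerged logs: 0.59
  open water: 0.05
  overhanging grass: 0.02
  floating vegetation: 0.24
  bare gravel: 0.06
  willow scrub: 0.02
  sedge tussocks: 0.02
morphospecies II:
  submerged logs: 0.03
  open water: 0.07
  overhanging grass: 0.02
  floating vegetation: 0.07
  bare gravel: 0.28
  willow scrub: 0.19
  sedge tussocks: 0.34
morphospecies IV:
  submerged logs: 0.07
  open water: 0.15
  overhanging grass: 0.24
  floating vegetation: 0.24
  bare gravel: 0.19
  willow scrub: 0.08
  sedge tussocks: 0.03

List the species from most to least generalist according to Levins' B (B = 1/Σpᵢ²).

morphospecies IV > morphospecies II > morphospecies I

Σp_Iᵢ² = 0.59² + 0.05² + 0.02² + 0.24² + 0.06² + 0.02² + 0.02² = 0.3481 + 0.0025 + 0.0004 + 0.0576 + 0.0036 + 0.0004 + 0.0004 = 0.4130
B_I = 1 / 0.4130 = 2.4213
Σp_IIᵢ² = 0.03² + 0.07² + 0.02² + 0.07² + 0.28² + 0.19² + 0.34² = 0.0009 + 0.0049 + 0.0004 + 0.0049 + 0.0784 + 0.0361 + 0.1156 = 0.2412
B_II = 1 / 0.2412 = 4.1459
Σp_IVᵢ² = 0.07² + 0.15² + 0.24² + 0.24² + 0.19² + 0.08² + 0.03² = 0.0049 + 0.0225 + 0.0576 + 0.0576 + 0.0361 + 0.0064 + 0.0009 = 0.1860
B_IV = 1 / 0.1860 = 5.3763
Ranking by B (broadest → narrowest): morphospecies IV (5.38) > morphospecies II (4.15) > morphospecies I (2.42)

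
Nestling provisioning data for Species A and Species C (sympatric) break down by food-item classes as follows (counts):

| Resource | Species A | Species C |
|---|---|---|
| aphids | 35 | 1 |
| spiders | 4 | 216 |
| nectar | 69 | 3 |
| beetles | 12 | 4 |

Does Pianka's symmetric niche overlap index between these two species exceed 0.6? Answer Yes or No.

Proportions for Species A (n=120): 35/120=0.2917, 4/120=0.0333, 69/120=0.5750, 12/120=0.1000
Proportions for Species C (n=224): 1/224=0.0045, 216/224=0.9643, 3/224=0.0134, 4/224=0.0179
Σ p₁ᵢp₂ᵢ = 0.001313 + 0.032111 + 0.007705 + 0.001790 = 0.042919
Σp_1ᵢ² = 0.2917² + 0.0333² + 0.5750² + 0.1000² = 0.085089 + 0.001109 + 0.330625 + 0.010000 = 0.426823
Σp_2ᵢ² = 0.0045² + 0.9643² + 0.0134² + 0.0179² = 0.000020 + 0.929874 + 0.000180 + 0.000320 = 0.930394
O = 0.042919 / √(0.426823 × 0.930394) = 0.042919 / 0.6301695 = 0.0681
O = 0.0681 < 0.6 → No.

No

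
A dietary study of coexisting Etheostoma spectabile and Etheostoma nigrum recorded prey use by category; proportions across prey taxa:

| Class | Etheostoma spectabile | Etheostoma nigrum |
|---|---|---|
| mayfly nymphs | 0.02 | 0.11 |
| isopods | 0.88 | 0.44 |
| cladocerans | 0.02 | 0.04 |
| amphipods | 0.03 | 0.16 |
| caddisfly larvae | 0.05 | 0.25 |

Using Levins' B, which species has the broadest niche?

Σp_specᵢ² = 0.02² + 0.88² + 0.02² + 0.03² + 0.05² = 0.0004 + 0.7744 + 0.0004 + 0.0009 + 0.0025 = 0.7786
B_spec = 1 / 0.7786 = 1.2844
Σp_nigrᵢ² = 0.11² + 0.44² + 0.04² + 0.16² + 0.25² = 0.0121 + 0.1936 + 0.0016 + 0.0256 + 0.0625 = 0.2954
B_nigr = 1 / 0.2954 = 3.3852
Highest B → broadest niche (most generalist): Etheostoma nigrum (B = 3.39).

Etheostoma nigrum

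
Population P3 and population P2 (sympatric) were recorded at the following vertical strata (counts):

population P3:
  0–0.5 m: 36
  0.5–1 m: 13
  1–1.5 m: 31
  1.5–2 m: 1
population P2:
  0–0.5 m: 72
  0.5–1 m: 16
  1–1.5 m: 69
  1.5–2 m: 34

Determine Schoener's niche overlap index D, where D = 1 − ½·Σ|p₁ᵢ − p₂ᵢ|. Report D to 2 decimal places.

Proportions for population P3 (n=81): 36/81=0.4444, 13/81=0.1605, 31/81=0.3827, 1/81=0.0123
Proportions for population P2 (n=191): 72/191=0.3770, 16/191=0.0838, 69/191=0.3613, 34/191=0.1780
Σ|p₁ᵢ − p₂ᵢ| = 0.0674 + 0.0767 + 0.0214 + 0.1657 = 0.3312
D = 1 − ½ × 0.3312 = 1 − 0.16560 = 0.83440

0.83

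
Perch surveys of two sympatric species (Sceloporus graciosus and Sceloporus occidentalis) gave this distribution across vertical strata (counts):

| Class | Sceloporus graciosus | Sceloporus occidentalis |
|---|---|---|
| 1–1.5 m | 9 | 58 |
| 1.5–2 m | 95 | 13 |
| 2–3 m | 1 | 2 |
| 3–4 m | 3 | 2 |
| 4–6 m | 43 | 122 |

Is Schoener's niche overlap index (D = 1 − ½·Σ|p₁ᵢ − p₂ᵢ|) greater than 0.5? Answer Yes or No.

Proportions for Sceloporus graciosus (n=151): 9/151=0.0596, 95/151=0.6291, 1/151=0.0066, 3/151=0.0199, 43/151=0.2848
Proportions for Sceloporus occidentalis (n=197): 58/197=0.2944, 13/197=0.0660, 2/197=0.0102, 2/197=0.0102, 122/197=0.6193
Σ|p₁ᵢ − p₂ᵢ| = 0.2348 + 0.5631 + 0.0036 + 0.0097 + 0.3345 = 1.1457
D = 1 − ½ × 1.1457 = 1 − 0.57285 = 0.42715
D = 0.42715 < 0.5 → No.

No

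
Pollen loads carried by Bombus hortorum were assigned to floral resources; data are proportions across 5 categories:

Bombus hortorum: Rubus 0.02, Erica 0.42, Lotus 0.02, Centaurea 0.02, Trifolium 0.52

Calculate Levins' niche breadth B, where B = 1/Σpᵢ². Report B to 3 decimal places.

2.232

Σpᵢ² = 0.02² + 0.42² + 0.02² + 0.02² + 0.52² = 0.0004 + 0.1764 + 0.0004 + 0.0004 + 0.2704 = 0.4480
B = 1 / 0.4480 = 2.23214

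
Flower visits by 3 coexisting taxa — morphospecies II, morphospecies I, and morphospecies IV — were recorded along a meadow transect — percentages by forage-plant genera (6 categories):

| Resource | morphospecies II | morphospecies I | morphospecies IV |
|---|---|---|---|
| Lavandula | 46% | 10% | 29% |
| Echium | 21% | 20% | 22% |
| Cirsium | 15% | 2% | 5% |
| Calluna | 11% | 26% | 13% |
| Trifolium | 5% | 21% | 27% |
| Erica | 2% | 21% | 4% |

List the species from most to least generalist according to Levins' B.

morphospecies I > morphospecies IV > morphospecies II

Convert percentages to proportions (divide by 100).
Σp_IIᵢ² = 0.46² + 0.21² + 0.15² + 0.11² + 0.05² + 0.02² = 0.2116 + 0.0441 + 0.0225 + 0.0121 + 0.0025 + 0.0004 = 0.2932
B_II = 1 / 0.2932 = 3.4106
Σp_Iᵢ² = 0.10² + 0.20² + 0.02² + 0.26² + 0.21² + 0.21² = 0.0100 + 0.0400 + 0.0004 + 0.0676 + 0.0441 + 0.0441 = 0.2062
B_I = 1 / 0.2062 = 4.8497
Σp_IVᵢ² = 0.29² + 0.22² + 0.05² + 0.13² + 0.27² + 0.04² = 0.0841 + 0.0484 + 0.0025 + 0.0169 + 0.0729 + 0.0016 = 0.2264
B_IV = 1 / 0.2264 = 4.4170
Ranking by B (broadest → narrowest): morphospecies I (4.85) > morphospecies IV (4.42) > morphospecies II (3.41)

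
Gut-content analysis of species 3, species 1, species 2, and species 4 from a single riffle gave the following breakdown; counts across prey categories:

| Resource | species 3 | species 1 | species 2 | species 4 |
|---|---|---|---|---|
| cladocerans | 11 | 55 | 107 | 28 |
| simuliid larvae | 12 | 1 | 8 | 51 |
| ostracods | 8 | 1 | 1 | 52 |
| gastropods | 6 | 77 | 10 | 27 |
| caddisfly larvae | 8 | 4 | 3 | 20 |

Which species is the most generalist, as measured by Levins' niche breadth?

Proportions for species 3 (n=45): 11/45=0.2444, 12/45=0.2667, 8/45=0.1778, 6/45=0.1333, 8/45=0.1778
Proportions for species 1 (n=138): 55/138=0.3986, 1/138=0.0072, 1/138=0.0072, 77/138=0.5580, 4/138=0.0290
Proportions for species 2 (n=129): 107/129=0.8295, 8/129=0.0620, 1/129=0.0078, 10/129=0.0775, 3/129=0.0233
Proportions for species 4 (n=178): 28/178=0.1573, 51/178=0.2865, 52/178=0.2921, 27/178=0.1517, 20/178=0.1124
Σp_3ᵢ² = 0.2444² + 0.2667² + 0.1778² + 0.1333² + 0.1778² = 0.059731 + 0.071129 + 0.031613 + 0.017769 + 0.031613 = 0.211855
B_3 = 1 / 0.211855 = 4.7202
Σp_1ᵢ² = 0.3986² + 0.0072² + 0.0072² + 0.5580² + 0.0290² = 0.158882 + 0.000052 + 0.000052 + 0.311364 + 0.000841 = 0.471191
B_1 = 1 / 0.471191 = 2.1223
Σp_2ᵢ² = 0.8295² + 0.0620² + 0.0078² + 0.0775² + 0.0233² = 0.688070 + 0.003844 + 0.000061 + 0.006006 + 0.000543 = 0.698524
B_2 = 1 / 0.698524 = 1.4316
Σp_4ᵢ² = 0.1573² + 0.2865² + 0.2921² + 0.1517² + 0.1124² = 0.024743 + 0.082082 + 0.085322 + 0.023013 + 0.012634 = 0.227794
B_4 = 1 / 0.227794 = 4.3899
Highest B → broadest niche (most generalist): species 3 (B = 4.72).

species 3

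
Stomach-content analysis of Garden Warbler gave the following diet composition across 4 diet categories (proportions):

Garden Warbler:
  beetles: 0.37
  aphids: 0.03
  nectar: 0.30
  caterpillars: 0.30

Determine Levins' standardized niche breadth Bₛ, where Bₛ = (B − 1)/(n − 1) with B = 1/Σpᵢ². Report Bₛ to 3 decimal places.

Σpᵢ² = 0.37² + 0.03² + 0.30² + 0.30² = 0.1369 + 0.0009 + 0.0900 + 0.0900 = 0.3178
B = 1 / 0.3178 = 3.14663
Bₛ = (B − 1)/(n − 1) = (3.14663 − 1)/(4 − 1) = 2.14663/3 = 0.71554

0.716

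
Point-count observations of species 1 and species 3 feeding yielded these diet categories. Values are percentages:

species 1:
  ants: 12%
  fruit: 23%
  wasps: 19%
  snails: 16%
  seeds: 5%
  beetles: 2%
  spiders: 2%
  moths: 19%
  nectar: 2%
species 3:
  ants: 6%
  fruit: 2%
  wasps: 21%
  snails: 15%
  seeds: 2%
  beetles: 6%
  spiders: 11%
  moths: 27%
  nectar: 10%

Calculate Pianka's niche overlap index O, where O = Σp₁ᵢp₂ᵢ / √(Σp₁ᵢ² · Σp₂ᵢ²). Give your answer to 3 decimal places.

0.788

Convert percentages to proportions (divide by 100).
Σ p₁ᵢp₂ᵢ = 0.0072 + 0.0046 + 0.0399 + 0.0240 + 0.0010 + 0.0012 + 0.0022 + 0.0513 + 0.0020 = 0.1334
Σp_1ᵢ² = 0.12² + 0.23² + 0.19² + 0.16² + 0.05² + 0.02² + 0.02² + 0.19² + 0.02² = 0.0144 + 0.0529 + 0.0361 + 0.0256 + 0.0025 + 0.0004 + 0.0004 + 0.0361 + 0.0004 = 0.1688
Σp_2ᵢ² = 0.06² + 0.02² + 0.21² + 0.15² + 0.02² + 0.06² + 0.11² + 0.27² + 0.10² = 0.0036 + 0.0004 + 0.0441 + 0.0225 + 0.0004 + 0.0036 + 0.0121 + 0.0729 + 0.0100 = 0.1696
O = 0.1334 / √(0.1688 × 0.1696) = 0.1334 / 0.169200 = 0.78842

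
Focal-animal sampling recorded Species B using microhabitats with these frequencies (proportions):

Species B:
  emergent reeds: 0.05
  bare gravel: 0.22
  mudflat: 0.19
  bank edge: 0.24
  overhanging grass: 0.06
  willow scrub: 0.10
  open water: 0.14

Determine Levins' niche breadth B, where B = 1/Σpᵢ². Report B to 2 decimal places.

5.62

Σpᵢ² = 0.05² + 0.22² + 0.19² + 0.24² + 0.06² + 0.10² + 0.14² = 0.0025 + 0.0484 + 0.0361 + 0.0576 + 0.0036 + 0.0100 + 0.0196 = 0.1778
B = 1 / 0.1778 = 5.6243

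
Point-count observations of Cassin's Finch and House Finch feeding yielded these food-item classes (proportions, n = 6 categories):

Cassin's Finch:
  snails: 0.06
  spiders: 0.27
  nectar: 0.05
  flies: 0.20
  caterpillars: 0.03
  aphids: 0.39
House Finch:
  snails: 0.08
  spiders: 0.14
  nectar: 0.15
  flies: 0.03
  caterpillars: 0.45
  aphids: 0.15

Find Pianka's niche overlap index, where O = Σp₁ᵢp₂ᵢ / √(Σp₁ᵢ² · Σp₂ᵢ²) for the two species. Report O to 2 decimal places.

Σ p₁ᵢp₂ᵢ = 0.0048 + 0.0378 + 0.0075 + 0.0060 + 0.0135 + 0.0585 = 0.1281
Σp_1ᵢ² = 0.06² + 0.27² + 0.05² + 0.20² + 0.03² + 0.39² = 0.0036 + 0.0729 + 0.0025 + 0.0400 + 0.0009 + 0.1521 = 0.2720
Σp_2ᵢ² = 0.08² + 0.14² + 0.15² + 0.03² + 0.45² + 0.15² = 0.0064 + 0.0196 + 0.0225 + 0.0009 + 0.2025 + 0.0225 = 0.2744
O = 0.1281 / √(0.2720 × 0.2744) = 0.1281 / 0.27320 = 0.4689

0.47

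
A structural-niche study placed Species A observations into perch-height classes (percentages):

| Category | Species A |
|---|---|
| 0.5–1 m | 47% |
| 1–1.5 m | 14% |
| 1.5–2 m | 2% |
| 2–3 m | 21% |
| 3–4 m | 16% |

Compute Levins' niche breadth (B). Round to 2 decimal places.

Convert percentages to proportions (divide by 100).
Σpᵢ² = 0.47² + 0.14² + 0.02² + 0.21² + 0.16² = 0.2209 + 0.0196 + 0.0004 + 0.0441 + 0.0256 = 0.3106
B = 1 / 0.3106 = 3.2196

3.22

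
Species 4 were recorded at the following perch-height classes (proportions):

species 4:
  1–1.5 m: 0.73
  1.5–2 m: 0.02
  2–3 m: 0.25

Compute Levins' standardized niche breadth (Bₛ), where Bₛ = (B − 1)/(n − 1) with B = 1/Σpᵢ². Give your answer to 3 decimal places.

0.339

Σpᵢ² = 0.73² + 0.02² + 0.25² = 0.5329 + 0.0004 + 0.0625 = 0.5958
B = 1 / 0.5958 = 1.67842
Bₛ = (B − 1)/(n − 1) = (1.67842 − 1)/(3 − 1) = 0.67842/2 = 0.33921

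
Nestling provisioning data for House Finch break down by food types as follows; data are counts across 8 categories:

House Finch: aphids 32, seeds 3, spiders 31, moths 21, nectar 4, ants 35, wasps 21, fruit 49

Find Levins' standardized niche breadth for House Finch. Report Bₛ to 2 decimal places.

0.70

Proportions for House Finch (n=196): 32/196=0.1633, 3/196=0.0153, 31/196=0.1582, 21/196=0.1071, 4/196=0.0204, 35/196=0.1786, 21/196=0.1071, 49/196=0.2500
Σpᵢ² = 0.1633² + 0.0153² + 0.1582² + 0.1071² + 0.0204² + 0.1786² + 0.1071² + 0.2500² = 0.026667 + 0.000234 + 0.025027 + 0.011470 + 0.000416 + 0.031898 + 0.011470 + 0.062500 = 0.169682
B = 1 / 0.169682 = 5.8934
Bₛ = (B − 1)/(n − 1) = (5.8934 − 1)/(8 − 1) = 4.8934/7 = 0.6991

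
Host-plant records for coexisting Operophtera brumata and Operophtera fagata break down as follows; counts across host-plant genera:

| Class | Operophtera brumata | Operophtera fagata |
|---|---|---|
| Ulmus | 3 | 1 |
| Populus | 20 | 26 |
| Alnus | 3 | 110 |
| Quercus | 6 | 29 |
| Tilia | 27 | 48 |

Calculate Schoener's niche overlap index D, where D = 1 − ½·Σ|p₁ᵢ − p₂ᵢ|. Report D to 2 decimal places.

0.50

Proportions for Operophtera brumata (n=59): 3/59=0.0508, 20/59=0.3390, 3/59=0.0508, 6/59=0.1017, 27/59=0.4576
Proportions for Operophtera fagata (n=214): 1/214=0.0047, 26/214=0.1215, 110/214=0.5140, 29/214=0.1355, 48/214=0.2243
Σ|p₁ᵢ − p₂ᵢ| = 0.0461 + 0.2175 + 0.4632 + 0.0338 + 0.2333 = 0.9939
D = 1 − ½ × 0.9939 = 1 − 0.49695 = 0.50305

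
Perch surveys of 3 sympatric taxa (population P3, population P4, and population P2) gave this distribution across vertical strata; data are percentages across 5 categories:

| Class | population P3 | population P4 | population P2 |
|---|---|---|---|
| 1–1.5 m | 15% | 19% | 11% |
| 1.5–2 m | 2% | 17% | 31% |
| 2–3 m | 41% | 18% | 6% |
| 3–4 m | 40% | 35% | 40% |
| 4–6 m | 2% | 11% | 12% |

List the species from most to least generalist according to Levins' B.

Convert percentages to proportions (divide by 100).
Σp_P3ᵢ² = 0.15² + 0.02² + 0.41² + 0.40² + 0.02² = 0.0225 + 0.0004 + 0.1681 + 0.1600 + 0.0004 = 0.3514
B_P3 = 1 / 0.3514 = 2.8458
Σp_P4ᵢ² = 0.19² + 0.17² + 0.18² + 0.35² + 0.11² = 0.0361 + 0.0289 + 0.0324 + 0.1225 + 0.0121 = 0.2320
B_P4 = 1 / 0.2320 = 4.3103
Σp_P2ᵢ² = 0.11² + 0.31² + 0.06² + 0.40² + 0.12² = 0.0121 + 0.0961 + 0.0036 + 0.1600 + 0.0144 = 0.2862
B_P2 = 1 / 0.2862 = 3.4941
Ranking by B (broadest → narrowest): population P4 (4.31) > population P2 (3.49) > population P3 (2.85)

population P4 > population P2 > population P3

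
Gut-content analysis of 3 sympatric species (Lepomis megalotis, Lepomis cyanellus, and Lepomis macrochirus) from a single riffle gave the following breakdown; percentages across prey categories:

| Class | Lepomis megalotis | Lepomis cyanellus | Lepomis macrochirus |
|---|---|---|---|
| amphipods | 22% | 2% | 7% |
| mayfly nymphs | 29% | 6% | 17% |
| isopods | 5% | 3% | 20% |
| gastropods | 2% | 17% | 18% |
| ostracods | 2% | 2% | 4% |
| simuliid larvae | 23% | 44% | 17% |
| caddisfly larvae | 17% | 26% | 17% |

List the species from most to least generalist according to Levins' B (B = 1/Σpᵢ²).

Convert percentages to proportions (divide by 100).
Σp_megaᵢ² = 0.22² + 0.29² + 0.05² + 0.02² + 0.02² + 0.23² + 0.17² = 0.0484 + 0.0841 + 0.0025 + 0.0004 + 0.0004 + 0.0529 + 0.0289 = 0.2176
B_mega = 1 / 0.2176 = 4.5956
Σp_cyanᵢ² = 0.02² + 0.06² + 0.03² + 0.17² + 0.02² + 0.44² + 0.26² = 0.0004 + 0.0036 + 0.0009 + 0.0289 + 0.0004 + 0.1936 + 0.0676 = 0.2954
B_cyan = 1 / 0.2954 = 3.3852
Σp_macrᵢ² = 0.07² + 0.17² + 0.20² + 0.18² + 0.04² + 0.17² + 0.17² = 0.0049 + 0.0289 + 0.0400 + 0.0324 + 0.0016 + 0.0289 + 0.0289 = 0.1656
B_macr = 1 / 0.1656 = 6.0386
Ranking by B (broadest → narrowest): Lepomis macrochirus (6.04) > Lepomis megalotis (4.60) > Lepomis cyanellus (3.39)

Lepomis macrochirus > Lepomis megalotis > Lepomis cyanellus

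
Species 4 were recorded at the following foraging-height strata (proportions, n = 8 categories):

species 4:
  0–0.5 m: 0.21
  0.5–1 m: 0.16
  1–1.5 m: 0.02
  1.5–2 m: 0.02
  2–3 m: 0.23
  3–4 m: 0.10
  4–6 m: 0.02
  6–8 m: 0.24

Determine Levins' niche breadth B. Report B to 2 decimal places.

Σpᵢ² = 0.21² + 0.16² + 0.02² + 0.02² + 0.23² + 0.10² + 0.02² + 0.24² = 0.0441 + 0.0256 + 0.0004 + 0.0004 + 0.0529 + 0.0100 + 0.0004 + 0.0576 = 0.1914
B = 1 / 0.1914 = 5.2247

5.22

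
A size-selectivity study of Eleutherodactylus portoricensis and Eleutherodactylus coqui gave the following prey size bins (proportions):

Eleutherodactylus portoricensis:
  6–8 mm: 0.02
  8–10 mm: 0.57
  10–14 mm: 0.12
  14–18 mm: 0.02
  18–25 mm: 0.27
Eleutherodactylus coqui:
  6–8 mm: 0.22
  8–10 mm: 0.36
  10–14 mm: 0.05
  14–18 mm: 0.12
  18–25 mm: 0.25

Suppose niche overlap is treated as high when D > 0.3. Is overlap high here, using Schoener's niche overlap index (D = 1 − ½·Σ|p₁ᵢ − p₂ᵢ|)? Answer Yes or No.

Yes

Σ|p₁ᵢ − p₂ᵢ| = 0.20 + 0.21 + 0.07 + 0.10 + 0.02 = 0.60
D = 1 − ½ × 0.60 = 1 − 0.300 = 0.7000
D = 0.7000 > 0.3 → Yes.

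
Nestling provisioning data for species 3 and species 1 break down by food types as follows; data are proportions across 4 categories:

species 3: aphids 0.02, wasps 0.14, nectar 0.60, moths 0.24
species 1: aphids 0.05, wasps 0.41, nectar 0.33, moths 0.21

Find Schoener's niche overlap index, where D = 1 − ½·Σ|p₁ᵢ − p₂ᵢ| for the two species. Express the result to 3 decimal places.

0.700

Σ|p₁ᵢ − p₂ᵢ| = 0.03 + 0.27 + 0.27 + 0.03 = 0.60
D = 1 − ½ × 0.60 = 1 − 0.300 = 0.70000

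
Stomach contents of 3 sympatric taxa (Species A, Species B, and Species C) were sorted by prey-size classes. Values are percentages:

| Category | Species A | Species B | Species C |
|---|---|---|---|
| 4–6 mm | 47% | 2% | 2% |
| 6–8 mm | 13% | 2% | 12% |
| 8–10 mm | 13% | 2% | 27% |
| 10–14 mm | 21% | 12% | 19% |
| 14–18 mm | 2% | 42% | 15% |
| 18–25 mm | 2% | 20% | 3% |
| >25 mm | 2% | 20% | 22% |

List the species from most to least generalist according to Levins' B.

Convert percentages to proportions (divide by 100).
Σp_Aᵢ² = 0.47² + 0.13² + 0.13² + 0.21² + 0.02² + 0.02² + 0.02² = 0.2209 + 0.0169 + 0.0169 + 0.0441 + 0.0004 + 0.0004 + 0.0004 = 0.3000
B_A = 1 / 0.3000 = 3.3333
Σp_Bᵢ² = 0.02² + 0.02² + 0.02² + 0.12² + 0.42² + 0.20² + 0.20² = 0.0004 + 0.0004 + 0.0004 + 0.0144 + 0.1764 + 0.0400 + 0.0400 = 0.2720
B_B = 1 / 0.2720 = 3.6765
Σp_Cᵢ² = 0.02² + 0.12² + 0.27² + 0.19² + 0.15² + 0.03² + 0.22² = 0.0004 + 0.0144 + 0.0729 + 0.0361 + 0.0225 + 0.0009 + 0.0484 = 0.1956
B_C = 1 / 0.1956 = 5.1125
Ranking by B (broadest → narrowest): Species C (5.11) > Species B (3.68) > Species A (3.33)

Species C > Species B > Species A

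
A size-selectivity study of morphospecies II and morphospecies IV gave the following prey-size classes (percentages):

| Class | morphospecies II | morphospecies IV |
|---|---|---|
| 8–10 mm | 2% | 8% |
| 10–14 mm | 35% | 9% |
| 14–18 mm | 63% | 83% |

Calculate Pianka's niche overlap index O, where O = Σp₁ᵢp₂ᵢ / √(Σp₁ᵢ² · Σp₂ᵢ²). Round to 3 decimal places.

0.920

Convert percentages to proportions (divide by 100).
Σ p₁ᵢp₂ᵢ = 0.0016 + 0.0315 + 0.5229 = 0.5560
Σp_1ᵢ² = 0.02² + 0.35² + 0.63² = 0.0004 + 0.1225 + 0.3969 = 0.5198
Σp_2ᵢ² = 0.08² + 0.09² + 0.83² = 0.0064 + 0.0081 + 0.6889 = 0.7034
O = 0.5560 / √(0.5198 × 0.7034) = 0.5560 / 0.604671 = 0.91951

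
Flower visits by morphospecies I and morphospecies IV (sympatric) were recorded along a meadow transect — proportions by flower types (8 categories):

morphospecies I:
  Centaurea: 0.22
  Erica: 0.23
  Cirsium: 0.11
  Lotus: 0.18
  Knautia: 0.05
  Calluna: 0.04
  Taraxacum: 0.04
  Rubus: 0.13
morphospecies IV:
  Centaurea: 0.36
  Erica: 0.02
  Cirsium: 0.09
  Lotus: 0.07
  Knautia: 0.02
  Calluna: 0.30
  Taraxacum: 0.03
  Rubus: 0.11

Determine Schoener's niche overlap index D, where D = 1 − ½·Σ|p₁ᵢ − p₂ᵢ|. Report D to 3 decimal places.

0.600

Σ|p₁ᵢ − p₂ᵢ| = 0.14 + 0.21 + 0.02 + 0.11 + 0.03 + 0.26 + 0.01 + 0.02 = 0.80
D = 1 − ½ × 0.80 = 1 − 0.400 = 0.60000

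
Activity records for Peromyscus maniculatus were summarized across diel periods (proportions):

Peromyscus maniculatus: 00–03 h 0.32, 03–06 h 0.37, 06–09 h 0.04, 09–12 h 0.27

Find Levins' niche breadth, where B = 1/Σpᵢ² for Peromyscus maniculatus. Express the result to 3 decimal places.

3.187

Σpᵢ² = 0.32² + 0.37² + 0.04² + 0.27² = 0.1024 + 0.1369 + 0.0016 + 0.0729 = 0.3138
B = 1 / 0.3138 = 3.18674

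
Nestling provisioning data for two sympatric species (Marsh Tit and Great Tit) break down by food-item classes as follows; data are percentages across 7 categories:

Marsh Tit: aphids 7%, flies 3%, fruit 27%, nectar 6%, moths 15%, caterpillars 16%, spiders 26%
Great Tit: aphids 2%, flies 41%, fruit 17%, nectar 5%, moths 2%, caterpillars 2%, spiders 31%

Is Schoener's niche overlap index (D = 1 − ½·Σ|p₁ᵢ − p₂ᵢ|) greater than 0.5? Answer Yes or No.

Convert percentages to proportions (divide by 100).
Σ|p₁ᵢ − p₂ᵢ| = 0.05 + 0.38 + 0.10 + 0.01 + 0.13 + 0.14 + 0.05 = 0.86
D = 1 − ½ × 0.86 = 1 − 0.430 = 0.5700
D = 0.5700 > 0.5 → Yes.

Yes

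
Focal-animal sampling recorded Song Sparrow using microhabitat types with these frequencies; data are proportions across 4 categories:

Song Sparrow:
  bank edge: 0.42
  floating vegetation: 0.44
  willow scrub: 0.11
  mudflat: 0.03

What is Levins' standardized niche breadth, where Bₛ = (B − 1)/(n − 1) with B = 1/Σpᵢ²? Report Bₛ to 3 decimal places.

Σpᵢ² = 0.42² + 0.44² + 0.11² + 0.03² = 0.1764 + 0.1936 + 0.0121 + 0.0009 = 0.3830
B = 1 / 0.3830 = 2.61097
Bₛ = (B − 1)/(n − 1) = (2.61097 − 1)/(4 − 1) = 1.61097/3 = 0.53699

0.537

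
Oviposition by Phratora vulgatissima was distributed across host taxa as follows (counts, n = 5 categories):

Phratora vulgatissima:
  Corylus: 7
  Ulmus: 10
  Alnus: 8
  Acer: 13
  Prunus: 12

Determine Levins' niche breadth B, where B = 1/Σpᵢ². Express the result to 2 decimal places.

4.75

Proportions for Phratora vulgatissima (n=50): 7/50=0.1400, 10/50=0.2000, 8/50=0.1600, 13/50=0.2600, 12/50=0.2400
Σpᵢ² = 0.1400² + 0.2000² + 0.1600² + 0.2600² + 0.2400² = 0.019600 + 0.040000 + 0.025600 + 0.067600 + 0.057600 = 0.210400
B = 1 / 0.210400 = 4.7529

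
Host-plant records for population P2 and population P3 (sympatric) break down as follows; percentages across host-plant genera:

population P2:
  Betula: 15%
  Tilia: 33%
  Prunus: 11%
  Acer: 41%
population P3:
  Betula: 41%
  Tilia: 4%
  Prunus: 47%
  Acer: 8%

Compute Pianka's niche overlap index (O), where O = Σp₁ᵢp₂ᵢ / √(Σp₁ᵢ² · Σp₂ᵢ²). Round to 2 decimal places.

Convert percentages to proportions (divide by 100).
Σ p₁ᵢp₂ᵢ = 0.0615 + 0.0132 + 0.0517 + 0.0328 = 0.1592
Σp_1ᵢ² = 0.15² + 0.33² + 0.11² + 0.41² = 0.0225 + 0.1089 + 0.0121 + 0.1681 = 0.3116
Σp_2ᵢ² = 0.41² + 0.04² + 0.47² + 0.08² = 0.1681 + 0.0016 + 0.2209 + 0.0064 = 0.3970
O = 0.1592 / √(0.3116 × 0.3970) = 0.1592 / 0.35172 = 0.4526

0.45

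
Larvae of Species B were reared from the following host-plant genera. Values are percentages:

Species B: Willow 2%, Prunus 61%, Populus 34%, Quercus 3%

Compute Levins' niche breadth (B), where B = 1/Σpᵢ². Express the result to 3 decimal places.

2.045

Convert percentages to proportions (divide by 100).
Σpᵢ² = 0.02² + 0.61² + 0.34² + 0.03² = 0.0004 + 0.3721 + 0.1156 + 0.0009 = 0.4890
B = 1 / 0.4890 = 2.04499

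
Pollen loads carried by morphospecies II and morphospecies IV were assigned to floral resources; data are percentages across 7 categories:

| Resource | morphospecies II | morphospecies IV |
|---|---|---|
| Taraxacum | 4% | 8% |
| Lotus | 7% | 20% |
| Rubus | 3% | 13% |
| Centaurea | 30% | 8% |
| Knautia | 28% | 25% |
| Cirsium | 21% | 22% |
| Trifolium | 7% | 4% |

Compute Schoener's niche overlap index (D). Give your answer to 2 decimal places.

0.72

Convert percentages to proportions (divide by 100).
Σ|p₁ᵢ − p₂ᵢ| = 0.04 + 0.13 + 0.10 + 0.22 + 0.03 + 0.01 + 0.03 = 0.56
D = 1 − ½ × 0.56 = 1 − 0.280 = 0.7200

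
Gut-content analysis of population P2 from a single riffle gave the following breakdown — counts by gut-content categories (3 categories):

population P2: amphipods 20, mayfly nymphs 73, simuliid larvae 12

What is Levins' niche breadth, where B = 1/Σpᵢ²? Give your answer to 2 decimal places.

Proportions for population P2 (n=105): 20/105=0.1905, 73/105=0.6952, 12/105=0.1143
Σpᵢ² = 0.1905² + 0.6952² + 0.1143² = 0.036290 + 0.483303 + 0.013064 = 0.532657
B = 1 / 0.532657 = 1.8774

1.88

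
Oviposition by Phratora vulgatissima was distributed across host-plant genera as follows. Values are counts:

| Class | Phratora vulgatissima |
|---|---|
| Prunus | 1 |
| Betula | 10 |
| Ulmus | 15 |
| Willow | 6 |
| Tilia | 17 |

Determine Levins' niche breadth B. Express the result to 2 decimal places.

3.69

Proportions for Phratora vulgatissima (n=49): 1/49=0.0204, 10/49=0.2041, 15/49=0.3061, 6/49=0.1224, 17/49=0.3469
Σpᵢ² = 0.0204² + 0.2041² + 0.3061² + 0.1224² + 0.3469² = 0.000416 + 0.041657 + 0.093697 + 0.014982 + 0.120340 = 0.271092
B = 1 / 0.271092 = 3.6888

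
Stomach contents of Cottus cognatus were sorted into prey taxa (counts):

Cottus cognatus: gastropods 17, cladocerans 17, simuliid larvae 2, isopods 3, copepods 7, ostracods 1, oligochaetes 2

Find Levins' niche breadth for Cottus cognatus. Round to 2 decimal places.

Proportions for Cottus cognatus (n=49): 17/49=0.3469, 17/49=0.3469, 2/49=0.0408, 3/49=0.0612, 7/49=0.1429, 1/49=0.0204, 2/49=0.0408
Σpᵢ² = 0.3469² + 0.3469² + 0.0408² + 0.0612² + 0.1429² + 0.0204² + 0.0408² = 0.120340 + 0.120340 + 0.001665 + 0.003745 + 0.020420 + 0.000416 + 0.001665 = 0.268591
B = 1 / 0.268591 = 3.7231

3.72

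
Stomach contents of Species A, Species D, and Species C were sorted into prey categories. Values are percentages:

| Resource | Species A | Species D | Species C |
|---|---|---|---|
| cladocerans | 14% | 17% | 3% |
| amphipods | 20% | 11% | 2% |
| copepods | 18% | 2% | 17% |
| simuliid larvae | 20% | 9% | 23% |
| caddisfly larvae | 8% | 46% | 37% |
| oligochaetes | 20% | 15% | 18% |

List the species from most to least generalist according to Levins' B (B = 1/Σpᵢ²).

Species A > Species C > Species D

Convert percentages to proportions (divide by 100).
Σp_Aᵢ² = 0.14² + 0.20² + 0.18² + 0.20² + 0.08² + 0.20² = 0.0196 + 0.0400 + 0.0324 + 0.0400 + 0.0064 + 0.0400 = 0.1784
B_A = 1 / 0.1784 = 5.6054
Σp_Dᵢ² = 0.17² + 0.11² + 0.02² + 0.09² + 0.46² + 0.15² = 0.0289 + 0.0121 + 0.0004 + 0.0081 + 0.2116 + 0.0225 = 0.2836
B_D = 1 / 0.2836 = 3.5261
Σp_Cᵢ² = 0.03² + 0.02² + 0.17² + 0.23² + 0.37² + 0.18² = 0.0009 + 0.0004 + 0.0289 + 0.0529 + 0.1369 + 0.0324 = 0.2524
B_C = 1 / 0.2524 = 3.9620
Ranking by B (broadest → narrowest): Species A (5.61) > Species C (3.96) > Species D (3.53)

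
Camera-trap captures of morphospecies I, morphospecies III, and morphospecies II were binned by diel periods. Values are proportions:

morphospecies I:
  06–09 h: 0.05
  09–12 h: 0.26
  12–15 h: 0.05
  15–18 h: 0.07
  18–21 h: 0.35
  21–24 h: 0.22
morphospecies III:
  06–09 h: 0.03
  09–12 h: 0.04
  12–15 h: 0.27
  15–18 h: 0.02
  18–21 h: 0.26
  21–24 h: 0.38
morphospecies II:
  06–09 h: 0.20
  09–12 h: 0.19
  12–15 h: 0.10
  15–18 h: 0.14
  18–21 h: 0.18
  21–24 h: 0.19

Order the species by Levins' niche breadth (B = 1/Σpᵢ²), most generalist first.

Σp_Iᵢ² = 0.05² + 0.26² + 0.05² + 0.07² + 0.35² + 0.22² = 0.0025 + 0.0676 + 0.0025 + 0.0049 + 0.1225 + 0.0484 = 0.2484
B_I = 1 / 0.2484 = 4.0258
Σp_IIIᵢ² = 0.03² + 0.04² + 0.27² + 0.02² + 0.26² + 0.38² = 0.0009 + 0.0016 + 0.0729 + 0.0004 + 0.0676 + 0.1444 = 0.2878
B_III = 1 / 0.2878 = 3.4746
Σp_IIᵢ² = 0.20² + 0.19² + 0.10² + 0.14² + 0.18² + 0.19² = 0.0400 + 0.0361 + 0.0100 + 0.0196 + 0.0324 + 0.0361 = 0.1742
B_II = 1 / 0.1742 = 5.7405
Ranking by B (broadest → narrowest): morphospecies II (5.74) > morphospecies I (4.03) > morphospecies III (3.47)

morphospecies II > morphospecies I > morphospecies III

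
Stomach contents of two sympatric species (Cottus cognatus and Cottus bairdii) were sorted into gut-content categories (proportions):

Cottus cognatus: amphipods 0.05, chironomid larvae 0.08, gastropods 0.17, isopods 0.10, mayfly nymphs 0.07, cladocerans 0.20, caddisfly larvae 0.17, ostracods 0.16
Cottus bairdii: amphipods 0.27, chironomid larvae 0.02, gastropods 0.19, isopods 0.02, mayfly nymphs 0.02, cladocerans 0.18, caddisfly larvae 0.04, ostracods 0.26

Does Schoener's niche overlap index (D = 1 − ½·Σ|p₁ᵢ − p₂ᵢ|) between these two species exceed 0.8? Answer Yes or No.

No

Σ|p₁ᵢ − p₂ᵢ| = 0.22 + 0.06 + 0.02 + 0.08 + 0.05 + 0.02 + 0.13 + 0.10 = 0.68
D = 1 − ½ × 0.68 = 1 − 0.340 = 0.6600
D = 0.6600 < 0.8 → No.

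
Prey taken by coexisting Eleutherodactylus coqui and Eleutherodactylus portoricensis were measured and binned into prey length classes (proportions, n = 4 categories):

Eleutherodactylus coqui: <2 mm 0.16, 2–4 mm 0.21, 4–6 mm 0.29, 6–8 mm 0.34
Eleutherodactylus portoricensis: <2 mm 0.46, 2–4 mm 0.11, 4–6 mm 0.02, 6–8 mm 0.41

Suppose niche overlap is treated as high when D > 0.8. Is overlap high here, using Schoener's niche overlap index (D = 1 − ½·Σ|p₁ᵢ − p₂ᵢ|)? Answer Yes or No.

Σ|p₁ᵢ − p₂ᵢ| = 0.30 + 0.10 + 0.27 + 0.07 = 0.74
D = 1 − ½ × 0.74 = 1 − 0.370 = 0.6300
D = 0.6300 < 0.8 → No.

No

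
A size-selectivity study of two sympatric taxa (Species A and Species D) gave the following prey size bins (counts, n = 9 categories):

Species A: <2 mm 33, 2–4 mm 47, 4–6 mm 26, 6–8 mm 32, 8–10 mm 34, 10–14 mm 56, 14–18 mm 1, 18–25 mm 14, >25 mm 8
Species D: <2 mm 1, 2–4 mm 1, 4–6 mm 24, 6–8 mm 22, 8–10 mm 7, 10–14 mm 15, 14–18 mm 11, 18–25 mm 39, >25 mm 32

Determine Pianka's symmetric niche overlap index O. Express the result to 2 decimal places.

Proportions for Species A (n=251): 33/251=0.1315, 47/251=0.1873, 26/251=0.1036, 32/251=0.1275, 34/251=0.1355, 56/251=0.2231, 1/251=0.0040, 14/251=0.0558, 8/251=0.0319
Proportions for Species D (n=152): 1/152=0.0066, 1/152=0.0066, 24/152=0.1579, 22/152=0.1447, 7/152=0.0461, 15/152=0.0987, 11/152=0.0724, 39/152=0.2566, 32/152=0.2105
Σ p₁ᵢp₂ᵢ = 0.000868 + 0.001236 + 0.016358 + 0.018449 + 0.006247 + 0.022020 + 0.000290 + 0.014318 + 0.006715 = 0.086501
Σp_1ᵢ² = 0.1315² + 0.1873² + 0.1036² + 0.1275² + 0.1355² + 0.2231² + 0.0040² + 0.0558² + 0.0319² = 0.017292 + 0.035081 + 0.010733 + 0.016256 + 0.018360 + 0.049774 + 0.000016 + 0.003114 + 0.001018 = 0.151644
Σp_2ᵢ² = 0.0066² + 0.0066² + 0.1579² + 0.1447² + 0.0461² + 0.0987² + 0.0724² + 0.2566² + 0.2105² = 0.000044 + 0.000044 + 0.024932 + 0.020938 + 0.002125 + 0.009742 + 0.005242 + 0.065844 + 0.044310 = 0.173221
O = 0.086501 / √(0.151644 × 0.173221) = 0.086501 / 0.1620738 = 0.5337

0.53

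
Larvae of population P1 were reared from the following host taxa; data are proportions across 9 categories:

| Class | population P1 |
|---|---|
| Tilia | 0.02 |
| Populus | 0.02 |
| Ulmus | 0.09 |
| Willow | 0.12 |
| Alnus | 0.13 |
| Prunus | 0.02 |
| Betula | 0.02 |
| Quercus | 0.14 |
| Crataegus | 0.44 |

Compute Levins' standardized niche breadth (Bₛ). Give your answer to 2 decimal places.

Σpᵢ² = 0.02² + 0.02² + 0.09² + 0.12² + 0.13² + 0.02² + 0.02² + 0.14² + 0.44² = 0.0004 + 0.0004 + 0.0081 + 0.0144 + 0.0169 + 0.0004 + 0.0004 + 0.0196 + 0.1936 = 0.2542
B = 1 / 0.2542 = 3.9339
Bₛ = (B − 1)/(n − 1) = (3.9339 − 1)/(9 − 1) = 2.9339/8 = 0.3667

0.37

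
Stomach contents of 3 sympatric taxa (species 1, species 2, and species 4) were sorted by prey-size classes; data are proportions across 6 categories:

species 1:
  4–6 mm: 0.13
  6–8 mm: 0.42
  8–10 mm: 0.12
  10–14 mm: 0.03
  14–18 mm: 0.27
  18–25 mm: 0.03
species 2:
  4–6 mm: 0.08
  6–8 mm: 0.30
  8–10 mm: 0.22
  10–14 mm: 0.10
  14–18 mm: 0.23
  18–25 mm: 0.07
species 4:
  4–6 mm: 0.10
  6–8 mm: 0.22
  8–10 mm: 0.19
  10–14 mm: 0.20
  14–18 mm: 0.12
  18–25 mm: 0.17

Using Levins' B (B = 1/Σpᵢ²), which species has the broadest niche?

species 4

Σp_1ᵢ² = 0.13² + 0.42² + 0.12² + 0.03² + 0.27² + 0.03² = 0.0169 + 0.1764 + 0.0144 + 0.0009 + 0.0729 + 0.0009 = 0.2824
B_1 = 1 / 0.2824 = 3.5411
Σp_2ᵢ² = 0.08² + 0.30² + 0.22² + 0.10² + 0.23² + 0.07² = 0.0064 + 0.0900 + 0.0484 + 0.0100 + 0.0529 + 0.0049 = 0.2126
B_2 = 1 / 0.2126 = 4.7037
Σp_4ᵢ² = 0.10² + 0.22² + 0.19² + 0.20² + 0.12² + 0.17² = 0.0100 + 0.0484 + 0.0361 + 0.0400 + 0.0144 + 0.0289 = 0.1778
B_4 = 1 / 0.1778 = 5.6243
Highest B → broadest niche (most generalist): species 4 (B = 5.62).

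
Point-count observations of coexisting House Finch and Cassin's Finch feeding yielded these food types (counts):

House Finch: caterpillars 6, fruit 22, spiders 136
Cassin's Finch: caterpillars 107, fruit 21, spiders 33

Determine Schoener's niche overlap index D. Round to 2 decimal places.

0.37

Proportions for House Finch (n=164): 6/164=0.0366, 22/164=0.1341, 136/164=0.8293
Proportions for Cassin's Finch (n=161): 107/161=0.6646, 21/161=0.1304, 33/161=0.2050
Σ|p₁ᵢ − p₂ᵢ| = 0.6280 + 0.0037 + 0.6243 = 1.2560
D = 1 − ½ × 1.2560 = 1 − 0.62800 = 0.37200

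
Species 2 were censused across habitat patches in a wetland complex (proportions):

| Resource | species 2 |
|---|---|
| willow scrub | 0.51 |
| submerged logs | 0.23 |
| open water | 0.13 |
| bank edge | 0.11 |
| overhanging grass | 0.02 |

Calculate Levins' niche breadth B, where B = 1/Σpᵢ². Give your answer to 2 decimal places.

2.92

Σpᵢ² = 0.51² + 0.23² + 0.13² + 0.11² + 0.02² = 0.2601 + 0.0529 + 0.0169 + 0.0121 + 0.0004 = 0.3424
B = 1 / 0.3424 = 2.9206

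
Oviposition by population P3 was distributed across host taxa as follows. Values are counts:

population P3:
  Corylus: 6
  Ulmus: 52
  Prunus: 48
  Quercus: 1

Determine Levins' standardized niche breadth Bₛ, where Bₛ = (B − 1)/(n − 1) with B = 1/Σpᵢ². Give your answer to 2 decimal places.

Proportions for population P3 (n=107): 6/107=0.0561, 52/107=0.4860, 48/107=0.4486, 1/107=0.0093
Σpᵢ² = 0.0561² + 0.4860² + 0.4486² + 0.0093² = 0.003147 + 0.236196 + 0.201242 + 0.000086 = 0.440671
B = 1 / 0.440671 = 2.2693
Bₛ = (B − 1)/(n − 1) = (2.2693 − 1)/(4 − 1) = 1.2693/3 = 0.4231

0.42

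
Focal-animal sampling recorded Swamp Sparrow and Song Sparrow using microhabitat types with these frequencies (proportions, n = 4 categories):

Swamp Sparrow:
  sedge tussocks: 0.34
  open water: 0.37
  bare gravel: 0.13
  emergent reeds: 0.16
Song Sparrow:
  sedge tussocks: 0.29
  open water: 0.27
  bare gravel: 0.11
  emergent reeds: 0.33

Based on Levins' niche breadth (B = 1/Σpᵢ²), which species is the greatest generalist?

Σp_Swamᵢ² = 0.34² + 0.37² + 0.13² + 0.16² = 0.1156 + 0.1369 + 0.0169 + 0.0256 = 0.2950
B_Swam = 1 / 0.2950 = 3.3898
Σp_Songᵢ² = 0.29² + 0.27² + 0.11² + 0.33² = 0.0841 + 0.0729 + 0.0121 + 0.1089 = 0.2780
B_Song = 1 / 0.2780 = 3.5971
Highest B → broadest niche (most generalist): Song Sparrow (B = 3.60).

Song Sparrow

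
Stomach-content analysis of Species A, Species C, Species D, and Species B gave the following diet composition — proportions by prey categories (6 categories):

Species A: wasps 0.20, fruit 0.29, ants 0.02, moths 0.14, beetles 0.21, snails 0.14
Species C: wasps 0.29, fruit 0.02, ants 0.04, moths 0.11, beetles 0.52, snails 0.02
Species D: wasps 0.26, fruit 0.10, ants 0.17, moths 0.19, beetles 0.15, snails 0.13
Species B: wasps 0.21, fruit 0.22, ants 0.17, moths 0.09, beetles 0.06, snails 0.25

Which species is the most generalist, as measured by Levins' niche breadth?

Species D

Σp_Aᵢ² = 0.20² + 0.29² + 0.02² + 0.14² + 0.21² + 0.14² = 0.0400 + 0.0841 + 0.0004 + 0.0196 + 0.0441 + 0.0196 = 0.2078
B_A = 1 / 0.2078 = 4.8123
Σp_Cᵢ² = 0.29² + 0.02² + 0.04² + 0.11² + 0.52² + 0.02² = 0.0841 + 0.0004 + 0.0016 + 0.0121 + 0.2704 + 0.0004 = 0.3690
B_C = 1 / 0.3690 = 2.7100
Σp_Dᵢ² = 0.26² + 0.10² + 0.17² + 0.19² + 0.15² + 0.13² = 0.0676 + 0.0100 + 0.0289 + 0.0361 + 0.0225 + 0.0169 = 0.1820
B_D = 1 / 0.1820 = 5.4945
Σp_Bᵢ² = 0.21² + 0.22² + 0.17² + 0.09² + 0.06² + 0.25² = 0.0441 + 0.0484 + 0.0289 + 0.0081 + 0.0036 + 0.0625 = 0.1956
B_B = 1 / 0.1956 = 5.1125
Highest B → broadest niche (most generalist): Species D (B = 5.49).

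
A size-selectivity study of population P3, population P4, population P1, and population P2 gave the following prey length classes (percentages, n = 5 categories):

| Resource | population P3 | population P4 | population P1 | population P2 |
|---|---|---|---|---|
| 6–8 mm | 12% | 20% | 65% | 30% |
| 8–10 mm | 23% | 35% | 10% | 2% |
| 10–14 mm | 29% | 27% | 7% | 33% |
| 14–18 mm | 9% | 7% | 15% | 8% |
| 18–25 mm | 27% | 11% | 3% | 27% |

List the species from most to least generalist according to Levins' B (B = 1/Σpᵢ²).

population P3 > population P4 > population P2 > population P1

Convert percentages to proportions (divide by 100).
Σp_P3ᵢ² = 0.12² + 0.23² + 0.29² + 0.09² + 0.27² = 0.0144 + 0.0529 + 0.0841 + 0.0081 + 0.0729 = 0.2324
B_P3 = 1 / 0.2324 = 4.3029
Σp_P4ᵢ² = 0.20² + 0.35² + 0.27² + 0.07² + 0.11² = 0.0400 + 0.1225 + 0.0729 + 0.0049 + 0.0121 = 0.2524
B_P4 = 1 / 0.2524 = 3.9620
Σp_P1ᵢ² = 0.65² + 0.10² + 0.07² + 0.15² + 0.03² = 0.4225 + 0.0100 + 0.0049 + 0.0225 + 0.0009 = 0.4608
B_P1 = 1 / 0.4608 = 2.1701
Σp_P2ᵢ² = 0.30² + 0.02² + 0.33² + 0.08² + 0.27² = 0.0900 + 0.0004 + 0.1089 + 0.0064 + 0.0729 = 0.2786
B_P2 = 1 / 0.2786 = 3.5894
Ranking by B (broadest → narrowest): population P3 (4.30) > population P4 (3.96) > population P2 (3.59) > population P1 (2.17)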